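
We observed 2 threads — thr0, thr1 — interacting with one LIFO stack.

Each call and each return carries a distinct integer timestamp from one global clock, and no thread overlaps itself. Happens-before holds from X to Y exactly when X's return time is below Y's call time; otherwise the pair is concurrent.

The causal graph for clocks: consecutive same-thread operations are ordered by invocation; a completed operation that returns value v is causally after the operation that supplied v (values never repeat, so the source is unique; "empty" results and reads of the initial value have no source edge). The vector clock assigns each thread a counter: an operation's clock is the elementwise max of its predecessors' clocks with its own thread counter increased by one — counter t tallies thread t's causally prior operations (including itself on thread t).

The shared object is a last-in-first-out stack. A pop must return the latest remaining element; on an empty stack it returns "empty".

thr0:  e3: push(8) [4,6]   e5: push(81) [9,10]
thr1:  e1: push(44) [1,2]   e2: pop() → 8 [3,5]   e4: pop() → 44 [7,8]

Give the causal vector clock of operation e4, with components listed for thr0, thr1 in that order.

(1, 3)

no predecessors for e1 (invoked 1): thr1 increments from zero → (0, 1)
no predecessors for e3 (invoked 4): thr0 increments from zero → (1, 0)
from VC(e3)=(1, 0), e5 (invoked 9) maxes components and bumps thr0 → (2, 0)
from VC(e1)=(0, 1), VC(e3)=(1, 0), e2 (invoked 3) maxes components and bumps thr1 → (1, 2)
from VC(e1)=(0, 1), VC(e2)=(1, 2), e4 (invoked 7) maxes components and bumps thr1 → (1, 3)
target: VC(e4) = (1, 3)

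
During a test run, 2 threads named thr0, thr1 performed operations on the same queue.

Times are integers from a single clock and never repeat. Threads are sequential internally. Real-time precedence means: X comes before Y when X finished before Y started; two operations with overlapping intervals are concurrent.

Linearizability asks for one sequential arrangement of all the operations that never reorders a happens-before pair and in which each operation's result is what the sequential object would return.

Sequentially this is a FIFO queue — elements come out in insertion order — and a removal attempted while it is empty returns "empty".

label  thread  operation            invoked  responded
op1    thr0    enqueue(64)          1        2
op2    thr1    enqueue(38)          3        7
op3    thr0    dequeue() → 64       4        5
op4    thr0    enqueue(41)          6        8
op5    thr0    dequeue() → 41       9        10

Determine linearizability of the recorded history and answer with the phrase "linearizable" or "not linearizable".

witness order: op1, op3, op4, op2, op5
1. op1 enqueue(64), leaving queue <64>
2. op3 dequeue() → 64, leaving queue <>
3. op4 enqueue(41), leaving queue <41>
4. op2 enqueue(38), leaving queue <41,38>
5. op5 dequeue() → 41, leaving queue <38>

linearizable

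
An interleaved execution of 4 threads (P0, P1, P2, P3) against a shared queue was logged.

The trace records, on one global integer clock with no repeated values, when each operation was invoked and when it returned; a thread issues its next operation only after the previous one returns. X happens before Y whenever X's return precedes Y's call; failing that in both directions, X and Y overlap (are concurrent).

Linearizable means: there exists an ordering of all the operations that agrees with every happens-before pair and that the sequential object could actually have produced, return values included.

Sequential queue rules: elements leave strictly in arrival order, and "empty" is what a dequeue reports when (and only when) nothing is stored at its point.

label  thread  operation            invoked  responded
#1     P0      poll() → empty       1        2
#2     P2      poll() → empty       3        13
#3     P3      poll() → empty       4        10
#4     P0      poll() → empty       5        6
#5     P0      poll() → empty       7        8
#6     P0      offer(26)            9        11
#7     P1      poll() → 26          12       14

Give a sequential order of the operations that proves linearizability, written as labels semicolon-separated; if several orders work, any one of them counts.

after step 1 (#1 poll() → empty): queue <>
after step 2 (#2 poll() → empty): queue <>
after step 3 (#3 poll() → empty): queue <>
after step 4 (#4 poll() → empty): queue <>
after step 5 (#5 poll() → empty): queue <>
after step 6 (#6 offer(26)): queue <26>
after step 7 (#7 poll() → 26): queue <>

#1; #2; #3; #4; #5; #6; #7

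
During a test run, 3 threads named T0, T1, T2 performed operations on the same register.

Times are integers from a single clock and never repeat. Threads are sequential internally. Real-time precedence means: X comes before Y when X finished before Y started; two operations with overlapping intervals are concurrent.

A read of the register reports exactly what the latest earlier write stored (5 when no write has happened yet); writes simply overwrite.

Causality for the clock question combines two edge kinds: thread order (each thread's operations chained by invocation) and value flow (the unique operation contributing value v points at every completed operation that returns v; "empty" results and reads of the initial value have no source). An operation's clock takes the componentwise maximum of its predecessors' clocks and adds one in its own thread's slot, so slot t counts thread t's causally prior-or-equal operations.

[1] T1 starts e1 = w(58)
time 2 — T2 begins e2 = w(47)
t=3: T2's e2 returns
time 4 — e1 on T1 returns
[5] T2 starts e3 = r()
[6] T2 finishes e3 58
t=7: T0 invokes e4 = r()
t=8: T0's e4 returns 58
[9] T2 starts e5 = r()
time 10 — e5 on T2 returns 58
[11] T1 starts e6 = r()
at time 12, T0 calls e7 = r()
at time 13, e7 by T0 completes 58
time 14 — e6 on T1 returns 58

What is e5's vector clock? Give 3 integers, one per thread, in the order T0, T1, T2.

root op e2, invoked 2: fresh clock plus T2's own tick → (0, 0, 1)
root op e1, invoked 1: fresh clock plus T1's own tick → (0, 1, 0)
VC(e6, invoked at 11): max of VC(e1)=(0, 1, 0), then +1 on thread T1 → (0, 2, 0)
VC(e4, invoked at 7): max of VC(e1)=(0, 1, 0), then +1 on thread T0 → (1, 1, 0)
VC(e3, invoked at 5): max of VC(e1)=(0, 1, 0), VC(e2)=(0, 0, 1), then +1 on thread T2 → (0, 1, 2)
VC(e7, invoked at 12): max of VC(e1)=(0, 1, 0), VC(e4)=(1, 1, 0), then +1 on thread T0 → (2, 1, 0)
VC(e5, invoked at 9): max of VC(e1)=(0, 1, 0), VC(e3)=(0, 1, 2), then +1 on thread T2 → (0, 1, 3)
target: VC(e5) = (0, 1, 3)

(0, 1, 3)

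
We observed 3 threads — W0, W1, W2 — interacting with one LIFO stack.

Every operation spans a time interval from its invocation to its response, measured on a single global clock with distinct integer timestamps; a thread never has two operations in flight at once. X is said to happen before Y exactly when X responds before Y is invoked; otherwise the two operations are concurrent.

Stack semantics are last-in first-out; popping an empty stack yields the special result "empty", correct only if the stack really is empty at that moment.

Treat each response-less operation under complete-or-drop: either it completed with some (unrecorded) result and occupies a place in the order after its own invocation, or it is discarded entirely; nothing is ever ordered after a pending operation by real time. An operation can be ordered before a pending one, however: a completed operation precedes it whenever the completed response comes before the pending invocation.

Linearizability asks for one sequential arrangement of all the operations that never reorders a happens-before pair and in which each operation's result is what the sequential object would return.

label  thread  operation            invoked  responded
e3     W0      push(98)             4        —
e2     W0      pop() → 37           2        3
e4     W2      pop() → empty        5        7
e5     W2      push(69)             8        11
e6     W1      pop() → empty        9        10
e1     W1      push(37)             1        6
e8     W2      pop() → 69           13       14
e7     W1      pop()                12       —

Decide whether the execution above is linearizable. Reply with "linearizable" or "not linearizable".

linearizable

a witness: e1, e2, e4, e6, e3, e5, e8
after step 1 (e1 push(37)): stack <37>
after step 2 (e2 pop() → 37): stack <>
after step 3 (e4 pop() → empty): stack <>
after step 4 (e6 pop() → empty): stack <>
after step 5 (e3 push(98) (pending, included)): stack <98>
after step 6 (e5 push(69)): stack <98,69>
after step 7 (e8 pop() → 69): stack <98>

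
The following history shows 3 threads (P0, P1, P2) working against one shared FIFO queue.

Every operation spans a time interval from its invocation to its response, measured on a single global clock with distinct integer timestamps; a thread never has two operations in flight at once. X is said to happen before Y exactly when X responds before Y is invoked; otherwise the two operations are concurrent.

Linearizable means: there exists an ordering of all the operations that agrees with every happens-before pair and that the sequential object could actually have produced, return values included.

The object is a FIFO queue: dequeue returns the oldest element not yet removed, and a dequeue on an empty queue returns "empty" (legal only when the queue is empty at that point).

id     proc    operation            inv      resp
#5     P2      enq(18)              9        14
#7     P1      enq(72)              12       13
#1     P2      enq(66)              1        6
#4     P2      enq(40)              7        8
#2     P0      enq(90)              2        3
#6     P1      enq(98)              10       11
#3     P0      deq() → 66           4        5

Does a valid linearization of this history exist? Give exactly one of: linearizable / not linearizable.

one valid linearization: #1, #2, #3, #4, #5, #6, #7
step 1: #1 enq(66) — queue <66>
step 2: #2 enq(90) — queue <66,90>
step 3: #3 deq() → 66 — queue <90>
step 4: #4 enq(40) — queue <90,40>
step 5: #5 enq(18) — queue <90,40,18>
step 6: #6 enq(98) — queue <90,40,18,98>
step 7: #7 enq(72) — queue <90,40,18,98,72>

linearizable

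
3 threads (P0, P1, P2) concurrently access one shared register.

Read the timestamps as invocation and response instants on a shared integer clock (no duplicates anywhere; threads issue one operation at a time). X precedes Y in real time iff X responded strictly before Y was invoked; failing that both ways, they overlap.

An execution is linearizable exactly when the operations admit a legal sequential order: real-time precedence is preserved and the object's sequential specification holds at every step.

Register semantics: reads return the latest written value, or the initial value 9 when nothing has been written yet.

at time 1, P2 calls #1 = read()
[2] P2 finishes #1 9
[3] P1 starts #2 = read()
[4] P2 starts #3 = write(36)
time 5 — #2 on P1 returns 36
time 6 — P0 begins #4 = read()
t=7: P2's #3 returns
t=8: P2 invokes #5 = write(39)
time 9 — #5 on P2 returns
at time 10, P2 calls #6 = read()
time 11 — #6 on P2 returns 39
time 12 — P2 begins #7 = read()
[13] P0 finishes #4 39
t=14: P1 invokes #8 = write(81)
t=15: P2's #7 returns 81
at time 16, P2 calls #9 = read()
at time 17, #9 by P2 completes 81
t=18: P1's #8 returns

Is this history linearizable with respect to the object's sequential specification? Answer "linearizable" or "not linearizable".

one valid linearization: #1, #3, #2, #5, #4, #6, #8, #7, #9
1. #1 read() → 9, leaving value 9
2. #3 write(36), leaving value 36
3. #2 read() → 36, leaving value 36
4. #5 write(39), leaving value 39
5. #4 read() → 39, leaving value 39
6. #6 read() → 39, leaving value 39
7. #8 write(81), leaving value 81
8. #7 read() → 81, leaving value 81
9. #9 read() → 81, leaving value 81

linearizable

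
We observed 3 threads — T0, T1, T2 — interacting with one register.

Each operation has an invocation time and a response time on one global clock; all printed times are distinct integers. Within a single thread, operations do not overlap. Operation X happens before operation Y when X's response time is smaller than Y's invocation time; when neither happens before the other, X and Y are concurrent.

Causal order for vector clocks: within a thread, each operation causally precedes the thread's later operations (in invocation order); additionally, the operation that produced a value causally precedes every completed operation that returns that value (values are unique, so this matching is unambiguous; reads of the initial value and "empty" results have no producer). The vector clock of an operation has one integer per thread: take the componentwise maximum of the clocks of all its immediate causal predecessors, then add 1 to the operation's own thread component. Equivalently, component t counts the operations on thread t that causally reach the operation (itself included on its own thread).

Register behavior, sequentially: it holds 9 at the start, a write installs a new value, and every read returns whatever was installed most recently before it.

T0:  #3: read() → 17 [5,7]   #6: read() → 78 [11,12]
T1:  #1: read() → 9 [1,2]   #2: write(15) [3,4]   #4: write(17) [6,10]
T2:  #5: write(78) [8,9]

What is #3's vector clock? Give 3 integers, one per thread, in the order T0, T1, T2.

(1, 3, 0)

#5, invoked 8, has no incoming edges; only T2's bump applies → (0, 0, 1)
#1, invoked 1, has no incoming edges; only T1's bump applies → (0, 1, 0)
invoked at 3, #2 merges VC(#1)=(0, 1, 0) and bumps T1's slot → (0, 2, 0)
invoked at 6, #4 merges VC(#2)=(0, 2, 0) and bumps T1's slot → (0, 3, 0)
invoked at 5, #3 merges VC(#4)=(0, 3, 0) and bumps T0's slot → (1, 3, 0)
invoked at 11, #6 merges VC(#3)=(1, 3, 0), VC(#5)=(0, 0, 1) and bumps T0's slot → (2, 3, 1)
target: VC(#3) = (1, 3, 0)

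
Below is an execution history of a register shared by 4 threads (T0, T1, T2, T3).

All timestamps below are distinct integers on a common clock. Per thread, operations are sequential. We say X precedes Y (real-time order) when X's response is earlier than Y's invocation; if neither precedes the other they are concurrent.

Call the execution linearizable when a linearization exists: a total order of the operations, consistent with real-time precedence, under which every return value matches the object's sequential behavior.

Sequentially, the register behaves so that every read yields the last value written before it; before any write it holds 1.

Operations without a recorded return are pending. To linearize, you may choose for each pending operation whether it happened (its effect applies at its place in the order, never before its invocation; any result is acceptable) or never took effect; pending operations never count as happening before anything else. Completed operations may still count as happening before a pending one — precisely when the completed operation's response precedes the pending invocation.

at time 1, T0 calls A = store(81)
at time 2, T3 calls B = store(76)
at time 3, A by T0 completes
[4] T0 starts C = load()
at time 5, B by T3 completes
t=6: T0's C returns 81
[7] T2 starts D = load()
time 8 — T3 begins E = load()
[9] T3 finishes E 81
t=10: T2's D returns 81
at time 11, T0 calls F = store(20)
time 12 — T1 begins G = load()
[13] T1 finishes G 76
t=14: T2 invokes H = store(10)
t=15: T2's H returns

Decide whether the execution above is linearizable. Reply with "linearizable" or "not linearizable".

not linearizable

cut after 12 events: linearizable; cut after 13 events (G responds, time 13): not linearizable
every one of the 6 real-time-consistent orders over 6 completed register ops fails the sequential spec
no completion choice of the 1 pending operation (F) rescues it — every subset was tried
e.g. A, B, C, D, E, G (pending dropped): illegal at step 3, since C load() → 81 cannot apply there
e.g. A, B, C, E, D, G (pending dropped): illegal at step 3, since C load() → 81 cannot apply there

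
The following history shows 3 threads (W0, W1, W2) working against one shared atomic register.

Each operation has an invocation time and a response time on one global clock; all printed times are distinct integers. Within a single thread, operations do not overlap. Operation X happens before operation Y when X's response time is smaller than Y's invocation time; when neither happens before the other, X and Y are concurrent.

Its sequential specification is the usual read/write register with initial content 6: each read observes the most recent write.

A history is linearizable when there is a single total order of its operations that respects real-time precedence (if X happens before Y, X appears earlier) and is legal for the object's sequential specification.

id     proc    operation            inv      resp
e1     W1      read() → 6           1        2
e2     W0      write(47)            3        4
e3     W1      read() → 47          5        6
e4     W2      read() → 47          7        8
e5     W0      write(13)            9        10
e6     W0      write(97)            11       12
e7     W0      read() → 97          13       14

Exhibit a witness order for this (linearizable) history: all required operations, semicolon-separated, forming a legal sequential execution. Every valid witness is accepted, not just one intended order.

e1; e2; e3; e4; e5; e6; e7

after step 1 (e1 read() → 6): value 6
after step 2 (e2 write(47)): value 47
after step 3 (e3 read() → 47): value 47
after step 4 (e4 read() → 47): value 47
after step 5 (e5 write(13)): value 13
after step 6 (e6 write(97)): value 97
after step 7 (e7 read() → 97): value 97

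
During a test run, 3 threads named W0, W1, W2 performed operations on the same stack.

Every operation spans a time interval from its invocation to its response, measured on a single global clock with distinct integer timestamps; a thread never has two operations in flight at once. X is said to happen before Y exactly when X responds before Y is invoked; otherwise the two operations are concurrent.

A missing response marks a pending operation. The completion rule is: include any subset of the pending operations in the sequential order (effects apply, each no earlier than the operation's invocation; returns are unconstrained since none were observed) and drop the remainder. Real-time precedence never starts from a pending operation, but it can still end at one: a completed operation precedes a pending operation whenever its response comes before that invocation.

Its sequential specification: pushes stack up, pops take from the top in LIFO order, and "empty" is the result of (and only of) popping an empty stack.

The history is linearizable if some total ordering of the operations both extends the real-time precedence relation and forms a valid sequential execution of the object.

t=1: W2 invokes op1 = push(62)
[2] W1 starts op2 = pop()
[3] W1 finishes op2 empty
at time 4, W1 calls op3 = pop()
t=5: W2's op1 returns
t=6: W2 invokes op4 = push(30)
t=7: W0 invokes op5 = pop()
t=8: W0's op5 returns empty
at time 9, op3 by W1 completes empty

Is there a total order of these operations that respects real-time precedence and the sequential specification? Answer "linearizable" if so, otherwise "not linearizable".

not linearizable

events 1..8 are fine; event 9 — the response of op3 at time 9 — makes the prefix non-linearizable
4 completed operations, 5 real-time-consistent orders — every stack replay fails
include/drop combinations of the 1 pending operation (op4) were all tried; none helps
e.g. op1, op2, op3, op5 (pending dropped): illegal at step 2, since op2 pop() → empty cannot apply there
e.g. op1, op2, op5, op3 (pending dropped): illegal at step 2, since op2 pop() → empty cannot apply there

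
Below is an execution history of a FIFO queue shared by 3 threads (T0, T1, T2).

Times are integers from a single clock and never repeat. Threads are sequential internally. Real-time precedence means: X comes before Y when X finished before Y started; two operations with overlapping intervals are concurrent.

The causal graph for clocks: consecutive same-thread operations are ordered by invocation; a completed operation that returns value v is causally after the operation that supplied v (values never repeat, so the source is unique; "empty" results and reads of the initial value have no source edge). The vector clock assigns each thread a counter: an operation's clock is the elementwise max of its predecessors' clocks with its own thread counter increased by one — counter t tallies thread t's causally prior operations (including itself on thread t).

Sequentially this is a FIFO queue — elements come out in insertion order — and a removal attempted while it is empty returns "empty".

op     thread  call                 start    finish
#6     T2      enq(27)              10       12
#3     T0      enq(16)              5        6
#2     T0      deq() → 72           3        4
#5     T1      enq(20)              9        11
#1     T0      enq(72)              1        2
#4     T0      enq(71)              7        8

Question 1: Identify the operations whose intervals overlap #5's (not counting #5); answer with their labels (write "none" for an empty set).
Answer: #6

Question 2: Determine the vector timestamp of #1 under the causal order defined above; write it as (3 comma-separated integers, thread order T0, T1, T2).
Answer: (1, 0, 0)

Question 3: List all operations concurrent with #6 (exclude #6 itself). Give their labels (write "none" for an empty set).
Answer: #5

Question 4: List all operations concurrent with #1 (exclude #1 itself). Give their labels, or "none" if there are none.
Answer: none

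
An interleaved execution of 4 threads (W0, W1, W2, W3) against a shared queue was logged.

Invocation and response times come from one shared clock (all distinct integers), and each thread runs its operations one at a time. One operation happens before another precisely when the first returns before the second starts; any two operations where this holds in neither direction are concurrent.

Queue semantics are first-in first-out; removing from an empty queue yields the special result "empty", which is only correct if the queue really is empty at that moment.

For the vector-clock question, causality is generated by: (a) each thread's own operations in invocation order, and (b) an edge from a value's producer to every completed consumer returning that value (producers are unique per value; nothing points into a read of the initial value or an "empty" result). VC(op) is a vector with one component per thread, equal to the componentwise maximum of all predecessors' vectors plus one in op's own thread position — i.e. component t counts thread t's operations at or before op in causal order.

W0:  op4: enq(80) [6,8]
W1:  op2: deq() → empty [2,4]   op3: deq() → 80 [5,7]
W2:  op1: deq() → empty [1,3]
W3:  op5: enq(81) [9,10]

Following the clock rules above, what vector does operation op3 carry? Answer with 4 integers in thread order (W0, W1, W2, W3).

(1, 2, 0, 0)

op5 (invocation 9): nothing precedes it; W3's component alone gives (0, 0, 0, 1)
op1 (invocation 1): nothing precedes it; W2's component alone gives (0, 0, 1, 0)
op2 (invocation 2): nothing precedes it; W1's component alone gives (0, 1, 0, 0)
op4 (invocation 6): nothing precedes it; W0's component alone gives (1, 0, 0, 0)
op3 (invocation 5): componentwise max over VC(op2)=(0, 1, 0, 0), VC(op4)=(1, 0, 0, 0), +1 at W1, giving (1, 2, 0, 0)
target: VC(op3) = (1, 2, 0, 0)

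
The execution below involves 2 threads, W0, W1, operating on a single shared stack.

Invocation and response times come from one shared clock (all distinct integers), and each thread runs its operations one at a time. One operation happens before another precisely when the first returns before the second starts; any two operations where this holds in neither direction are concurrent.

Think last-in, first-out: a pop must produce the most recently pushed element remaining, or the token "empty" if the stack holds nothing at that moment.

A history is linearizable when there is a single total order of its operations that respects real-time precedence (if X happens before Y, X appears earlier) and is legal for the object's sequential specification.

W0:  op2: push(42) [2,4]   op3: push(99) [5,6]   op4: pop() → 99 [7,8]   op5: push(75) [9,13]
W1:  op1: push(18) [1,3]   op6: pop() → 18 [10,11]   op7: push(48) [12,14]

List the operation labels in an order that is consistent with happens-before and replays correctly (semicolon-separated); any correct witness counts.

op2; op1; op3; op4; op6; op5; op7

1. op2 push(42), leaving stack <42>
2. op1 push(18), leaving stack <42,18>
3. op3 push(99), leaving stack <42,18,99>
4. op4 pop() → 99, leaving stack <42,18>
5. op6 pop() → 18, leaving stack <42>
6. op5 push(75), leaving stack <42,75>
7. op7 push(48), leaving stack <42,75,48>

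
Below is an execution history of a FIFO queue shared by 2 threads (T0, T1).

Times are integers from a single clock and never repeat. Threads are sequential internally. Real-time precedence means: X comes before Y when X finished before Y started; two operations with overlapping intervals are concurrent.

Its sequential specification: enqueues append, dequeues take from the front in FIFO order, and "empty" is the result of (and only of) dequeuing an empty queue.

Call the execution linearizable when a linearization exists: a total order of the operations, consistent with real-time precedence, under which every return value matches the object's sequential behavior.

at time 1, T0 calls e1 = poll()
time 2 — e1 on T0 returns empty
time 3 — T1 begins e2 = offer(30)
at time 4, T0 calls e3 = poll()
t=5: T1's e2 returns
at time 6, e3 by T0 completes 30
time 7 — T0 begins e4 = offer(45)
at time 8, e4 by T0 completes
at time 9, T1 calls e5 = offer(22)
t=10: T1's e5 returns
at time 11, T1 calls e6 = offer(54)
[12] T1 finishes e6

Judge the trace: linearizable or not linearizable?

linearizable

a witness: e1, e2, e3, e4, e5, e6
after step 1 (e1 poll() → empty): queue <>
after step 2 (e2 offer(30)): queue <30>
after step 3 (e3 poll() → 30): queue <>
after step 4 (e4 offer(45)): queue <45>
after step 5 (e5 offer(22)): queue <45,22>
after step 6 (e6 offer(54)): queue <45,22,54>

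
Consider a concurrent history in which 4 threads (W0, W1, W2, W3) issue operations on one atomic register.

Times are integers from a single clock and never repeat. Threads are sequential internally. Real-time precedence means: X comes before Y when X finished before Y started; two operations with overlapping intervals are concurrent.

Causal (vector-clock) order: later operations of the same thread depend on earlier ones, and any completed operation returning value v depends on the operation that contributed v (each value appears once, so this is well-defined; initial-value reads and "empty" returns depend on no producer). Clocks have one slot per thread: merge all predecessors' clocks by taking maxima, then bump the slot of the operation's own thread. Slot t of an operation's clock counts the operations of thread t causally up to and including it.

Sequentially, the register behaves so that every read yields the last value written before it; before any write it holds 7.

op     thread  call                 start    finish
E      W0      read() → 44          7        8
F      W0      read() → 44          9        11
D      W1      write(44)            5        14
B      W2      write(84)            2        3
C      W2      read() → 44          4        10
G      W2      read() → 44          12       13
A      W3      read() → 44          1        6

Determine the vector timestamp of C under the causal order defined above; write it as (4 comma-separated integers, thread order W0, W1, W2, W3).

B (invocation 2): nothing precedes it; W2's component alone gives (0, 0, 1, 0)
D (invocation 5): nothing precedes it; W1's component alone gives (0, 1, 0, 0)
merge at A (invoked 1): VC(D)=(0, 1, 0, 0), own-thread bump on W3 → (0, 1, 0, 1)
merge at E (invoked 7): VC(D)=(0, 1, 0, 0), own-thread bump on W0 → (1, 1, 0, 0)
merge at C (invoked 4): VC(B)=(0, 0, 1, 0), VC(D)=(0, 1, 0, 0), own-thread bump on W2 → (0, 1, 2, 0)
merge at F (invoked 9): VC(D)=(0, 1, 0, 0), VC(E)=(1, 1, 0, 0), own-thread bump on W0 → (2, 1, 0, 0)
merge at G (invoked 12): VC(C)=(0, 1, 2, 0), VC(D)=(0, 1, 0, 0), own-thread bump on W2 → (0, 1, 3, 0)
target: VC(C) = (0, 1, 2, 0)

(0, 1, 2, 0)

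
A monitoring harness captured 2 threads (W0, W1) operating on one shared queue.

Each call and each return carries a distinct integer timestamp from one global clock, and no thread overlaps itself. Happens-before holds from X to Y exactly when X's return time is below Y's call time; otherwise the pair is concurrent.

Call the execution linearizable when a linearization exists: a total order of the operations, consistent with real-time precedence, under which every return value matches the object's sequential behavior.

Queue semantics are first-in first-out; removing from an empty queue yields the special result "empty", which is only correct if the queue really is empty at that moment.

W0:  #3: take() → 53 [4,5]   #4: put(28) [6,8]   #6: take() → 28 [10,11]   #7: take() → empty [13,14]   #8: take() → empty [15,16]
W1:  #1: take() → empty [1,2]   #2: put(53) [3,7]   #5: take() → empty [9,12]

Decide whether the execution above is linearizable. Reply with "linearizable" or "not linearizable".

a witness: #1, #2, #3, #4, #6, #5, #7, #8
after step 1 (#1 take() → empty): queue <>
after step 2 (#2 put(53)): queue <53>
after step 3 (#3 take() → 53): queue <>
after step 4 (#4 put(28)): queue <28>
after step 5 (#6 take() → 28): queue <>
after step 6 (#5 take() → empty): queue <>
after step 7 (#7 take() → empty): queue <>
after step 8 (#8 take() → empty): queue <>

linearizable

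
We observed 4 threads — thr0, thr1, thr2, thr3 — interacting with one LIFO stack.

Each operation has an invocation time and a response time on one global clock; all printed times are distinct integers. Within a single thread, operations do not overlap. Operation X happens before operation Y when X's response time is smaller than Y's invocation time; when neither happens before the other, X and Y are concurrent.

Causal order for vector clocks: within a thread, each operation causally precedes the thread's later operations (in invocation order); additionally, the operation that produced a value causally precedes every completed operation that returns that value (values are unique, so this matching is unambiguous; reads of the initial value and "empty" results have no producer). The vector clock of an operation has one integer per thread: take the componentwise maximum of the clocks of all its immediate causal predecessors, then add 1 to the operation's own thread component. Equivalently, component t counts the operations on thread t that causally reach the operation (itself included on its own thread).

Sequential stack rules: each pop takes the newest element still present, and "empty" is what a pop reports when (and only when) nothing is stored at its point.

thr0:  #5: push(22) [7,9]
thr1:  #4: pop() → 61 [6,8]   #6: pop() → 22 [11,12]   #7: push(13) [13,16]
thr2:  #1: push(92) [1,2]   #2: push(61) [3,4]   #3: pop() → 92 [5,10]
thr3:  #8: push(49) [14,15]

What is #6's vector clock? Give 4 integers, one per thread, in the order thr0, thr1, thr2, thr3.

(1, 2, 2, 0)

#8 (invocation 14): nothing precedes it; thr3's component alone gives (0, 0, 0, 1)
#1 (invocation 1): nothing precedes it; thr2's component alone gives (0, 0, 1, 0)
#5 (invocation 7): nothing precedes it; thr0's component alone gives (1, 0, 0, 0)
#2, invoked 3, takes VC(#1)=(0, 0, 1, 0) under max, adds 1 for thr2 → (0, 0, 2, 0)
#3, invoked 5, takes VC(#1)=(0, 0, 1, 0), VC(#2)=(0, 0, 2, 0) under max, adds 1 for thr2 → (0, 0, 3, 0)
#4, invoked 6, takes VC(#2)=(0, 0, 2, 0) under max, adds 1 for thr1 → (0, 1, 2, 0)
#6, invoked 11, takes VC(#4)=(0, 1, 2, 0), VC(#5)=(1, 0, 0, 0) under max, adds 1 for thr1 → (1, 2, 2, 0)
#7, invoked 13, takes VC(#6)=(1, 2, 2, 0) under max, adds 1 for thr1 → (1, 3, 2, 0)
target: VC(#6) = (1, 2, 2, 0)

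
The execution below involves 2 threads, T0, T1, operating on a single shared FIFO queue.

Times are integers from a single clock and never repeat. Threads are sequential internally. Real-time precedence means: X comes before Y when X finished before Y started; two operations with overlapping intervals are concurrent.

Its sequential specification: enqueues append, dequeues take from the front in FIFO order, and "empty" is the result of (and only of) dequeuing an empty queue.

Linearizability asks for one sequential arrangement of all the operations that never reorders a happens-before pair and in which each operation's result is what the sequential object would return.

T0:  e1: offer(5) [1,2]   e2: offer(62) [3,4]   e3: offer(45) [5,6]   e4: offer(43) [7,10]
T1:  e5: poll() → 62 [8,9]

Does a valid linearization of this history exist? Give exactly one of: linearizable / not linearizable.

not linearizable

already the first 9 events (up to e5's response at time 9) admit no linearization; the first 8 still do
the sole real-time-consistent order of 4 completed operations fails the FIFO queue replay
no escape via the 1 pending operation (e4): every completion choice fails
one such order, e1, e2, e3, e5 (pending dropped), breaks at step 4 where e5 poll() → 62 is illegal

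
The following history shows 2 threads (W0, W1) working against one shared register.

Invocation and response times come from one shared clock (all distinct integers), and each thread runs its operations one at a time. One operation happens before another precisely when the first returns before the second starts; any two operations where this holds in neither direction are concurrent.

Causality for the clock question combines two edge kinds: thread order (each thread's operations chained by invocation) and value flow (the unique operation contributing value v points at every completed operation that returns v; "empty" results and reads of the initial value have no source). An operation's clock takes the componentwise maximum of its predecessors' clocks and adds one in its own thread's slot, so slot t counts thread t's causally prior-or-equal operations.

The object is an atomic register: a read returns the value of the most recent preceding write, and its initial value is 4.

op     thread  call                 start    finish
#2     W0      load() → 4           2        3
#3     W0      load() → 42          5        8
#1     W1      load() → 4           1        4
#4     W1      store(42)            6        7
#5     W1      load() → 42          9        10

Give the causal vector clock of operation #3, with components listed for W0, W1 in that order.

#1, invoked 1, has no incoming edges; only W1's bump applies → (0, 1)
#2, invoked 2, has no incoming edges; only W0's bump applies → (1, 0)
from VC(#1)=(0, 1), #4 (invoked 6) maxes components and bumps W1 → (0, 2)
from VC(#4)=(0, 2), #5 (invoked 9) maxes components and bumps W1 → (0, 3)
from VC(#2)=(1, 0), VC(#4)=(0, 2), #3 (invoked 5) maxes components and bumps W0 → (2, 2)
target: VC(#3) = (2, 2)

(2, 2)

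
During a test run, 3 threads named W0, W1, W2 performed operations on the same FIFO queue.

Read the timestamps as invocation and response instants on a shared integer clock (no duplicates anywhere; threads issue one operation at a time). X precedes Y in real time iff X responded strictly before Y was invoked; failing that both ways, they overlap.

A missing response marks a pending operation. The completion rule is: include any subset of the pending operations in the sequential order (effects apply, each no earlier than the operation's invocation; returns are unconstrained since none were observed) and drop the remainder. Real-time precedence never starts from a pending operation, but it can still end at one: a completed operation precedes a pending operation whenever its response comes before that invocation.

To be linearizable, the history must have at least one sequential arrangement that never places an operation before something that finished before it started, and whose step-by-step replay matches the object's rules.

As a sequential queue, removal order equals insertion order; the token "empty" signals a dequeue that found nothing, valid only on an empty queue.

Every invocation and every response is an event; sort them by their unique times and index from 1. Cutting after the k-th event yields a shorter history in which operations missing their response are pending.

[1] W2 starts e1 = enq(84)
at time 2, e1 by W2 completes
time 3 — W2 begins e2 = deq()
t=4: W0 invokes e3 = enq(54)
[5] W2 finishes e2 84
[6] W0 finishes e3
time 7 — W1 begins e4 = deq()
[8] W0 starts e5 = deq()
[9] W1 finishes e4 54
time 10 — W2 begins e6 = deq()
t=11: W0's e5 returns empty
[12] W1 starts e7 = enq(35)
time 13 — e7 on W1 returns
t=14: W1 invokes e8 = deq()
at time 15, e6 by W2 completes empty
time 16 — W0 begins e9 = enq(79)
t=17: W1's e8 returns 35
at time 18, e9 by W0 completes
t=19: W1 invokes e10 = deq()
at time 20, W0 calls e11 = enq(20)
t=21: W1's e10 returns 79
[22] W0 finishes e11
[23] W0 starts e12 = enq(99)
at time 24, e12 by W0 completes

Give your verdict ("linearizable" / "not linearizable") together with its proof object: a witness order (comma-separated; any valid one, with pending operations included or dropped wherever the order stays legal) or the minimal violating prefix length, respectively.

step 1: e1 enq(84) — queue <84>
step 2: e2 deq() → 84 — queue <>
step 3: e3 enq(54) — queue <54>
step 4: e4 deq() → 54 — queue <>
step 5: e5 deq() → empty — queue <>
step 6: e6 deq() → empty — queue <>
step 7: e7 enq(35) — queue <35>
step 8: e8 deq() → 35 — queue <>
step 9: e9 enq(79) — queue <79>
step 10: e10 deq() → 79 — queue <>
step 11: e11 enq(20) — queue <20>
step 12: e12 enq(99) — queue <20,99>

linearizable — witness: e1, e2, e3, e4, e5, e6, e7, e8, e9, e10, e11, e12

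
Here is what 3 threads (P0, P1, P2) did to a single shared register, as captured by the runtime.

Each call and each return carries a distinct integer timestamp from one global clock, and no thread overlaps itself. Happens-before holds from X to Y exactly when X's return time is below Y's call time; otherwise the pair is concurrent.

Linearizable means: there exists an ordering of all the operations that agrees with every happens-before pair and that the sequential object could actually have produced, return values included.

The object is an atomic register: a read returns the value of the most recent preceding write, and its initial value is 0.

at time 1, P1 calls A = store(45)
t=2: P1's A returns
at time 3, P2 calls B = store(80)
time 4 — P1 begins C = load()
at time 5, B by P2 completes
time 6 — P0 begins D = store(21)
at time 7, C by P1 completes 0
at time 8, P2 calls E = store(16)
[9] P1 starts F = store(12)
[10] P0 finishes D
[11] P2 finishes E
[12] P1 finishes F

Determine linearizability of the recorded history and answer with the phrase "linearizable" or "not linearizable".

not linearizable

through event 6 a valid linearization exists; event 7 (C responding at time 7) ends that
checked exhaustively: 2 real-time-consistent orders of 3 completed operations, zero legal register replays
no completion choice of the 1 pending operation (D) rescues it — every subset was tried
take A, B, C (pending dropped): step 3 already fails, because C load() → 0 cannot occur there
take A, C, B (pending dropped): step 2 already fails, because C load() → 0 cannot occur there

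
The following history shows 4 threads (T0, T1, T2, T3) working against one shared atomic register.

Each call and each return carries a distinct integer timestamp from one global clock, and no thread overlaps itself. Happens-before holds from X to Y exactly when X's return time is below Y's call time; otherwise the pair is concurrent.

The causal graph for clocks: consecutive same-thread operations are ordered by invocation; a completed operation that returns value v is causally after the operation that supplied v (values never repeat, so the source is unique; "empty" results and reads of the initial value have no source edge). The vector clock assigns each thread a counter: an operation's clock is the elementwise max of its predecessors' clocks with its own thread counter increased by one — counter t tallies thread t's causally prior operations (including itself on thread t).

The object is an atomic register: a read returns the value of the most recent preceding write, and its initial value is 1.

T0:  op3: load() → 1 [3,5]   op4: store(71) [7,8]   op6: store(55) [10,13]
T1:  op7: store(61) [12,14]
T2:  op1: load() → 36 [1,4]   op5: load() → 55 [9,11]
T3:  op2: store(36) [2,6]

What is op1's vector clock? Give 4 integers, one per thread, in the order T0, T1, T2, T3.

op2, invoked 2, has no incoming edges; only T3's bump applies → (0, 0, 0, 1)
op7, invoked 12, has no incoming edges; only T1's bump applies → (0, 1, 0, 0)
op3, invoked 3, has no incoming edges; only T0's bump applies → (1, 0, 0, 0)
VC(op1, invoked at 1): max of VC(op2)=(0, 0, 0, 1), then +1 on thread T2 → (0, 0, 1, 1)
VC(op4, invoked at 7): max of VC(op3)=(1, 0, 0, 0), then +1 on thread T0 → (2, 0, 0, 0)
VC(op6, invoked at 10): max of VC(op4)=(2, 0, 0, 0), then +1 on thread T0 → (3, 0, 0, 0)
VC(op5, invoked at 9): max of VC(op1)=(0, 0, 1, 1), VC(op6)=(3, 0, 0, 0), then +1 on thread T2 → (3, 0, 2, 1)
target: VC(op1) = (0, 0, 1, 1)

(0, 0, 1, 1)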